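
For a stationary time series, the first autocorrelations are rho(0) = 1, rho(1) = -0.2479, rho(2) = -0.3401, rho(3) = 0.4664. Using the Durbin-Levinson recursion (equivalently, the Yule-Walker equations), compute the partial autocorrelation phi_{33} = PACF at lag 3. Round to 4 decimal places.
\phi_{33} = 0.3130

The PACF at lag k is phi_{kk}, the last component of the solution
to the Yule-Walker system G_k phi = r_k where
  (G_k)_{ij} = rho(|i - j|), (r_k)_i = rho(i), i,j = 1..k.
Equivalently, Durbin-Levinson gives phi_{kk} iteratively:
  phi_{11} = rho(1)
  phi_{kk} = [rho(k) - sum_{j=1..k-1} phi_{k-1,j} rho(k-j)]
            / [1 - sum_{j=1..k-1} phi_{k-1,j} rho(j)],
  phi_{k,j} = phi_{k-1,j} - phi_{kk} phi_{k-1,k-j},  j = 1..k-1.
Step k = 1:
  phi_11 = rho(1) = -0.2479.
Step k = 2:
  phi_22 = [rho(2) - phi_11 rho(1)] / [1 - phi_11 rho(1)] = [-0.3401 - (-0.2479)(-0.2479)] / [1 - (-0.2479)(-0.2479)]
         = -0.40155441 / 0.93854559 = -0.427848.
  Update: phi_21 = phi_11 - phi_22 phi_11 = -0.2479 - (-0.427848)(-0.2479) = -0.353963.
Step k = 3:
  phi_33 = [rho(3) - phi_21 rho(2) - phi_22 rho(1)] / [1 - phi_21 rho(1) - phi_22 rho(2)]
    numerator   = 0.4664 - (-0.353963)(-0.3401) - (-0.427848)(-0.2479) = 0.23995364
    denominator = 1 - (-0.353963)(-0.2479) - (-0.427848)(-0.3401) = 0.76674153
  phi_33 = 0.23995364 / 0.76674153 = 0.313.
Therefore phi_{33} = 0.3130.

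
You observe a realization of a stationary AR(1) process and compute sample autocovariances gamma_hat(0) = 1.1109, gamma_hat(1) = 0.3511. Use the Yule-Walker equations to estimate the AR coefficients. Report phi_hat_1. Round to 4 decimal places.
\hat\phi_{1} = 0.3161

The Yule-Walker equations for an AR(p) process read, in matrix form,
  Gamma_p phi = r_p,   with   (Gamma_p)_{ij} = gamma(|i - j|),
                       (r_p)_i = gamma(i),   i,j = 1..p.
Substitute the sample gammas (Toeplitz matrix and right-hand side of size 1):
  Gamma_p = [[1.1109]]
  r_p     = [0.3511]
With p = 1 this is the single equation gamma(0) phi_1 = gamma(1):
  phi_hat_1 = gamma(1) / gamma(0) = 0.3511 / 1.1109 = 0.3161.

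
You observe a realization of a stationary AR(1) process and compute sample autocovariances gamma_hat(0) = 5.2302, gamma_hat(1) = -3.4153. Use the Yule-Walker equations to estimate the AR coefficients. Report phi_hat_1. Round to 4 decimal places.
\hat\phi_{1} = -0.6530

The Yule-Walker equations for an AR(p) process read, in matrix form,
  Gamma_p phi = r_p,   with   (Gamma_p)_{ij} = gamma(|i - j|),
                       (r_p)_i = gamma(i),   i,j = 1..p.
Substitute the sample gammas (Toeplitz matrix and right-hand side of size 1):
  Gamma_p = [[5.2302]]
  r_p     = [-3.4153]
With p = 1 this is the single equation gamma(0) phi_1 = gamma(1):
  phi_hat_1 = gamma(1) / gamma(0) = -3.4153 / 5.2302 = -0.6530.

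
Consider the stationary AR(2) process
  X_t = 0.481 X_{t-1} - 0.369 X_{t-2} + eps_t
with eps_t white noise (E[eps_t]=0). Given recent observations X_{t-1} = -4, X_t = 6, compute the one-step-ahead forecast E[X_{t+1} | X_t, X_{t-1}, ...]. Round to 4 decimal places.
E[X_{t+1} \mid \mathcal F_t] = 4.3620

For an AR(p) model X_t = c + sum_i phi_i X_{t-i} + eps_t, the
one-step-ahead conditional mean is
  E[X_{t+1} | X_t, ...] = c + sum_i phi_i X_{t+1-i}.
Substitute known values:
  E[X_{t+1} | ...] = (0.481) * (6) + (-0.369) * (-4)
                   = 4.3620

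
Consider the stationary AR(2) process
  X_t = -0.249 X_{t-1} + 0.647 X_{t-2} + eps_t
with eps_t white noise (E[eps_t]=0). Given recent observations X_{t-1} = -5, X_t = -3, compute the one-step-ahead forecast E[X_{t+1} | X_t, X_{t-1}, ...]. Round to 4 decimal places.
E[X_{t+1} \mid \mathcal F_t] = -2.4880

For an AR(p) model X_t = c + sum_i phi_i X_{t-i} + eps_t, the
one-step-ahead conditional mean is
  E[X_{t+1} | X_t, ...] = c + sum_i phi_i X_{t+1-i}.
Substitute known values:
  E[X_{t+1} | ...] = (-0.249) * (-3) + (0.647) * (-5)
                   = -2.4880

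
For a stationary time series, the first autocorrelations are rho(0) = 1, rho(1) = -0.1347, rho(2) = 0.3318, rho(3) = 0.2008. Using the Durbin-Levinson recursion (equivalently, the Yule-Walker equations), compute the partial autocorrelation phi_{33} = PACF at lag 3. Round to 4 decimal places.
\phi_{33} = 0.3111

The PACF at lag k is phi_{kk}, the last component of the solution
to the Yule-Walker system G_k phi = r_k where
  (G_k)_{ij} = rho(|i - j|), (r_k)_i = rho(i), i,j = 1..k.
Equivalently, Durbin-Levinson gives phi_{kk} iteratively:
  phi_{11} = rho(1)
  phi_{kk} = [rho(k) - sum_{j=1..k-1} phi_{k-1,j} rho(k-j)]
            / [1 - sum_{j=1..k-1} phi_{k-1,j} rho(j)],
  phi_{k,j} = phi_{k-1,j} - phi_{kk} phi_{k-1,k-j},  j = 1..k-1.
Step k = 1:
  phi_11 = rho(1) = -0.1347.
Step k = 2:
  phi_22 = [rho(2) - phi_11 rho(1)] / [1 - phi_11 rho(1)] = [0.3318 - (-0.1347)(-0.1347)] / [1 - (-0.1347)(-0.1347)]
         = 0.31365591 / 0.98185591 = 0.319452.
  Update: phi_21 = phi_11 - phi_22 phi_11 = -0.1347 - (0.319452)(-0.1347) = -0.09167.
Step k = 3:
  phi_33 = [rho(3) - phi_21 rho(2) - phi_22 rho(1)] / [1 - phi_21 rho(1) - phi_22 rho(2)]
    numerator   = 0.2008 - (-0.09167)(0.3318) - (0.319452)(-0.1347) = 0.27424624
    denominator = 1 - (-0.09167)(-0.1347) - (0.319452)(0.3318) = 0.88165788
  phi_33 = 0.27424624 / 0.88165788 = 0.3111.
Therefore phi_{33} = 0.3111.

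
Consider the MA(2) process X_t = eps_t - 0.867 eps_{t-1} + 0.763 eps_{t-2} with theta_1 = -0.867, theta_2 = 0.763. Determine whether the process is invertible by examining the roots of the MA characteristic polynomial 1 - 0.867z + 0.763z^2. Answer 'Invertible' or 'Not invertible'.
\text{Invertible}

The MA(q) characteristic polynomial is P(z) = 1 - 0.867z + 0.763z^2.
Invertibility requires all roots to lie outside the unit circle, i.e. |z| > 1 for every root.
Set 1 + (-0.867) z + (0.763) z^2 = 0, i.e. a z^2 + b z + c = 0 with a = 0.763, b = -0.867, c = 1.
Discriminant D = b^2 - 4ac = (-0.867)^2 - 4*(0.763)*1 = 0.751689 - (3.052) = -2.300311.
D < 0, so the roots are the complex-conjugate pair z = (-b +/- i sqrt(-D)) / (2a) = 0.5682 +/- 0.9939i.
For a conjugate pair |z|^2 = z * conj(z) = (product of roots) = c/a = 1/(0.763) = 1.310616, so |z| = sqrt(1.310616) = 1.1448 for both roots.
Moduli of all roots: 1.1448, 1.1448.
All moduli strictly greater than 1? Yes.
Verdict: Invertible.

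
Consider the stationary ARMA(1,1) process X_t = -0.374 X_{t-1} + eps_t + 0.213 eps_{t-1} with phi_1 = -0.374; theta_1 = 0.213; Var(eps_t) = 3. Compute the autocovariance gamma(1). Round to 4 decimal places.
\gamma(1) = -0.5168

Multiply the model equation by X_{t-k} and take expectations. With theta_0 = psi_0 = 1 and psi_j the MA(infinity) weights, this gives
  gamma(k) - sum_i phi_i gamma(k-i) = c_k,
  c_k = sigma^2 * sum_{j=k..q} theta_j psi_{j-k}   (c_k = 0 for k > q),
using gamma(-m) = gamma(m).
psi-weights needed (psi_j = theta_j + sum_i phi_i psi_{j-i}):
  psi_1 = theta_1 + phi_1 = 0.213 + (-0.374) = -0.161
Right-hand sides:
  c_0 = sigma^2 (1 + theta_1 psi_1) = 3 * (1 + (0.213)(-0.161)) = 3 * 0.965707 = 2.897121
  c_1 = sigma^2 theta_1 = 3 * (0.213) = 0.639
  c_2 = 0
Equations for k = 0 and k = 1 (AR order 1):
  gamma(0) = phi_1 gamma(1) + c_0
  gamma(1) = phi_1 gamma(0) + c_1
Substituting the second into the first: gamma(0) (1 - phi_1^2) = c_0 + phi_1 c_1, so
  gamma(0) = (c_0 + phi_1 c_1) / (1 - phi_1^2) = (2.897121 + (-0.374)(0.639)) / (1 - (-0.374)^2) = 2.658135 / 0.860124 = 3.090409.
  gamma(1) = phi_1 gamma(0) + c_1 = (-0.374)(3.090409) + (0.639) = -0.516813.
Therefore gamma(1) = -0.5168 (to 4 decimal places).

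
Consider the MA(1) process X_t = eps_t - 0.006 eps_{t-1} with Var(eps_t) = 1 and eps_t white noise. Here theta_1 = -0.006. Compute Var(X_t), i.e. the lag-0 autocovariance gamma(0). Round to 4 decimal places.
\gamma(0) = 1.0000

For an MA(q) process X_t = eps_t + sum_i theta_i eps_{t-i} with
Var(eps_t) = sigma^2, the variance is
  gamma(0) = sigma^2 * (1 + sum_i theta_i^2).
  sum_i theta_i^2 = (-0.006)^2 = 0.000036.
  gamma(0) = 1 * (1 + 0.000036) = 1 * 1.000036 = 1.000036, which rounds to 1.0000.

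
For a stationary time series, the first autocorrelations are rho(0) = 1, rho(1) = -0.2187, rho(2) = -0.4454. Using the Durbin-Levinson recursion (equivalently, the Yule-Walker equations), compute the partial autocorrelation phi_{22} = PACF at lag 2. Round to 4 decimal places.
\phi_{22} = -0.5180

The PACF at lag k is phi_{kk}, the last component of the solution
to the Yule-Walker system G_k phi = r_k where
  (G_k)_{ij} = rho(|i - j|), (r_k)_i = rho(i), i,j = 1..k.
Equivalently, Durbin-Levinson gives phi_{kk} iteratively:
  phi_{11} = rho(1)
  phi_{kk} = [rho(k) - sum_{j=1..k-1} phi_{k-1,j} rho(k-j)]
            / [1 - sum_{j=1..k-1} phi_{k-1,j} rho(j)],
  phi_{k,j} = phi_{k-1,j} - phi_{kk} phi_{k-1,k-j},  j = 1..k-1.
Step k = 1:
  phi_11 = rho(1) = -0.2187.
Step k = 2:
  phi_22 = [rho(2) - phi_11 rho(1)] / [1 - phi_11 rho(1)] = [-0.4454 - (-0.2187)(-0.2187)] / [1 - (-0.2187)(-0.2187)]
         = -0.49322969 / 0.95217031 = -0.518.
Therefore phi_{22} = -0.5180.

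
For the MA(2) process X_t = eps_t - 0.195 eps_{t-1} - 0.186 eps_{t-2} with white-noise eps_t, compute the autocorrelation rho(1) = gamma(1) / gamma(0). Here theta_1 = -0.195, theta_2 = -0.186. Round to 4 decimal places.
\rho(1) = -0.1480

For an MA(q) process with theta_0 = 1, the autocovariance is
  gamma(k) = sigma^2 * sum_{i=0..q-k} theta_i * theta_{i+k},
and rho(k) = gamma(k) / gamma(0). Sigma^2 cancels.
  numerator   = (1)*(-0.195) + (-0.195)*(-0.186) = -0.15873.
  denominator = (1)^2 + (-0.195)^2 + (-0.186)^2 = 1.072621.
  rho(1) = -0.15873 / 1.072621 = -0.1480.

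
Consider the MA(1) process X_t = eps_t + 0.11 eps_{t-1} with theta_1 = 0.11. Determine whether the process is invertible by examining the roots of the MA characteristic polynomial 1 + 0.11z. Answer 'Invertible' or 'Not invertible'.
\text{Invertible}

The MA(q) characteristic polynomial is P(z) = 1 + 0.11z.
Invertibility requires all roots to lie outside the unit circle, i.e. |z| > 1 for every root.
This is linear in z: 1 + (0.11) z = 0  =>  z = -1/(0.11) = -9.090909,  |z| = 9.090909.
Moduli of all roots: 9.0909.
All moduli strictly greater than 1? Yes.
Verdict: Invertible.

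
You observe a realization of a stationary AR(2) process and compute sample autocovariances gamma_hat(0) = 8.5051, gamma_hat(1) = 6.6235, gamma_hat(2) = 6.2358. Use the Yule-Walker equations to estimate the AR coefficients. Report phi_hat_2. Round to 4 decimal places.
\hat\phi_{2} = 0.3220

The Yule-Walker equations for an AR(p) process read, in matrix form,
  Gamma_p phi = r_p,   with   (Gamma_p)_{ij} = gamma(|i - j|),
                       (r_p)_i = gamma(i),   i,j = 1..p.
Substitute the sample gammas (Toeplitz matrix and right-hand side of size 2):
  Gamma_p = [[8.5051, 6.6235], [6.6235, 8.5051]]
  r_p     = [6.6235, 6.2358]
Written out:
  8.5051 phi_1 + 6.6235 phi_2 = 6.6235
  6.6235 phi_1 + 8.5051 phi_2 = 6.2358
Solve by Cramer's rule:
  det = gamma(0)^2 - gamma(1)^2 = (8.5051)^2 - (6.6235)^2 = 72.33672601 - 43.87075225 = 28.46597376
  phi_hat_1 = [gamma(1) gamma(0) - gamma(1) gamma(2)] / det = [(6.6235)(8.5051) - (6.6235)(6.2358)] / 28.46597376 = 15.03070855 / 28.46597376 = 0.528
  phi_hat_2 = [gamma(0) gamma(2) - gamma(1)^2] / det = [(8.5051)(6.2358) - (6.6235)^2] / 28.46597376 = 9.16535033 / 28.46597376 = 0.322
So phi_hat = [0.5280, 0.3220].
Therefore phi_hat_2 = 0.3220.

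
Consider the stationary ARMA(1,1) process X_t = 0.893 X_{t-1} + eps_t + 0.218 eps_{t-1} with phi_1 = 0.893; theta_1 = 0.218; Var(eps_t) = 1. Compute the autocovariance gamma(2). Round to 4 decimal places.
\gamma(2) = 5.8517

Multiply the model equation by X_{t-k} and take expectations. With theta_0 = psi_0 = 1 and psi_j the MA(infinity) weights, this gives
  gamma(k) - sum_i phi_i gamma(k-i) = c_k,
  c_k = sigma^2 * sum_{j=k..q} theta_j psi_{j-k}   (c_k = 0 for k > q),
using gamma(-m) = gamma(m).
psi-weights needed (psi_j = theta_j + sum_i phi_i psi_{j-i}):
  psi_1 = theta_1 + phi_1 = 0.218 + (0.893) = 1.111
Right-hand sides:
  c_0 = sigma^2 (1 + theta_1 psi_1) = 1 * (1 + (0.218)(1.111)) = 1 * 1.242198 = 1.242198
  c_1 = sigma^2 theta_1 = 1 * (0.218) = 0.218
  c_2 = 0
Equations for k = 0 and k = 1 (AR order 1):
  gamma(0) = phi_1 gamma(1) + c_0
  gamma(1) = phi_1 gamma(0) + c_1
Substituting the second into the first: gamma(0) (1 - phi_1^2) = c_0 + phi_1 c_1, so
  gamma(0) = (c_0 + phi_1 c_1) / (1 - phi_1^2) = (1.242198 + (0.893)(0.218)) / (1 - (0.893)^2) = 1.436872 / 0.202551 = 7.093878.
  gamma(1) = phi_1 gamma(0) + c_1 = (0.893)(7.093878) + (0.218) = 6.552833.
For k = 2 (> q): gamma(2) = phi_1 gamma(1) = (0.893)(6.552833) = 5.85168.
Therefore gamma(2) = 5.8517 (to 4 decimal places).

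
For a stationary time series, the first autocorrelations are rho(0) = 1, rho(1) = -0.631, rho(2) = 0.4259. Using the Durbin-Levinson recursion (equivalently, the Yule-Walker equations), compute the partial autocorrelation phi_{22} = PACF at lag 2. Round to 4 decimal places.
\phi_{22} = 0.0461

The PACF at lag k is phi_{kk}, the last component of the solution
to the Yule-Walker system G_k phi = r_k where
  (G_k)_{ij} = rho(|i - j|), (r_k)_i = rho(i), i,j = 1..k.
Equivalently, Durbin-Levinson gives phi_{kk} iteratively:
  phi_{11} = rho(1)
  phi_{kk} = [rho(k) - sum_{j=1..k-1} phi_{k-1,j} rho(k-j)]
            / [1 - sum_{j=1..k-1} phi_{k-1,j} rho(j)],
  phi_{k,j} = phi_{k-1,j} - phi_{kk} phi_{k-1,k-j},  j = 1..k-1.
Step k = 1:
  phi_11 = rho(1) = -0.631.
Step k = 2:
  phi_22 = [rho(2) - phi_11 rho(1)] / [1 - phi_11 rho(1)] = [0.4259 - (-0.631)(-0.631)] / [1 - (-0.631)(-0.631)]
         = 0.027739 / 0.601839 = 0.0461.
Therefore phi_{22} = 0.0461.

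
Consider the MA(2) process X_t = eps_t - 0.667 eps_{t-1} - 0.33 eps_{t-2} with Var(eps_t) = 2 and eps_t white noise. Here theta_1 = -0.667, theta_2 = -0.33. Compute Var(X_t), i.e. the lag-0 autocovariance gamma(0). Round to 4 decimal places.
\gamma(0) = 3.1076

For an MA(q) process X_t = eps_t + sum_i theta_i eps_{t-i} with
Var(eps_t) = sigma^2, the variance is
  gamma(0) = sigma^2 * (1 + sum_i theta_i^2).
  sum_i theta_i^2 = (-0.667)^2 + (-0.33)^2 = 0.444889 + 0.1089 = 0.553789.
  gamma(0) = 2 * (1 + 0.553789) = 2 * 1.553789 = 3.107578, which rounds to 3.1076.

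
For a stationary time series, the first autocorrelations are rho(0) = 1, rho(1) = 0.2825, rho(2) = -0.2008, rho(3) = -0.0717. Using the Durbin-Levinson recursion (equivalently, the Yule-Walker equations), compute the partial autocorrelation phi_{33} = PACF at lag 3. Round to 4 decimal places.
\phi_{33} = 0.1060

The PACF at lag k is phi_{kk}, the last component of the solution
to the Yule-Walker system G_k phi = r_k where
  (G_k)_{ij} = rho(|i - j|), (r_k)_i = rho(i), i,j = 1..k.
Equivalently, Durbin-Levinson gives phi_{kk} iteratively:
  phi_{11} = rho(1)
  phi_{kk} = [rho(k) - sum_{j=1..k-1} phi_{k-1,j} rho(k-j)]
            / [1 - sum_{j=1..k-1} phi_{k-1,j} rho(j)],
  phi_{k,j} = phi_{k-1,j} - phi_{kk} phi_{k-1,k-j},  j = 1..k-1.
Step k = 1:
  phi_11 = rho(1) = 0.2825.
Step k = 2:
  phi_22 = [rho(2) - phi_11 rho(1)] / [1 - phi_11 rho(1)] = [-0.2008 - (0.2825)(0.2825)] / [1 - (0.2825)(0.2825)]
         = -0.28060625 / 0.92019375 = -0.304943.
  Update: phi_21 = phi_11 - phi_22 phi_11 = 0.2825 - (-0.304943)(0.2825) = 0.368646.
Step k = 3:
  phi_33 = [rho(3) - phi_21 rho(2) - phi_22 rho(1)] / [1 - phi_21 rho(1) - phi_22 rho(2)]
    numerator   = -0.0717 - (0.368646)(-0.2008) - (-0.304943)(0.2825) = 0.08847045
    denominator = 1 - (0.368646)(0.2825) - (-0.304943)(-0.2008) = 0.83462496
  phi_33 = 0.08847045 / 0.83462496 = 0.106.
Therefore phi_{33} = 0.1060.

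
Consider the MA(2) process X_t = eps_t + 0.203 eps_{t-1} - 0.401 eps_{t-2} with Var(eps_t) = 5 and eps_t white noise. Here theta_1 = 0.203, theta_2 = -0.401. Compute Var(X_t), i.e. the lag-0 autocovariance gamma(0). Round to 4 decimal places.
\gamma(0) = 6.0101

For an MA(q) process X_t = eps_t + sum_i theta_i eps_{t-i} with
Var(eps_t) = sigma^2, the variance is
  gamma(0) = sigma^2 * (1 + sum_i theta_i^2).
  sum_i theta_i^2 = (0.203)^2 + (-0.401)^2 = 0.041209 + 0.160801 = 0.20201.
  gamma(0) = 5 * (1 + 0.20201) = 5 * 1.20201 = 6.01005, which rounds to 6.0101.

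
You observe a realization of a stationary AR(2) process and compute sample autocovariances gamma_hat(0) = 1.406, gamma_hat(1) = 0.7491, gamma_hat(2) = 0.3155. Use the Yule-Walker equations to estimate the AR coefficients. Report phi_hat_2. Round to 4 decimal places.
\hat\phi_{2} = -0.0830

The Yule-Walker equations for an AR(p) process read, in matrix form,
  Gamma_p phi = r_p,   with   (Gamma_p)_{ij} = gamma(|i - j|),
                       (r_p)_i = gamma(i),   i,j = 1..p.
Substitute the sample gammas (Toeplitz matrix and right-hand side of size 2):
  Gamma_p = [[1.406, 0.7491], [0.7491, 1.406]]
  r_p     = [0.7491, 0.3155]
Written out:
  1.406 phi_1 + 0.7491 phi_2 = 0.7491
  0.7491 phi_1 + 1.406 phi_2 = 0.3155
Solve by Cramer's rule:
  det = gamma(0)^2 - gamma(1)^2 = (1.406)^2 - (0.7491)^2 = 1.976836 - 0.56115081 = 1.41568519
  phi_hat_1 = [gamma(1) gamma(0) - gamma(1) gamma(2)] / det = [(0.7491)(1.406) - (0.7491)(0.3155)] / 1.41568519 = 0.81689355 / 1.41568519 = 0.577
  phi_hat_2 = [gamma(0) gamma(2) - gamma(1)^2] / det = [(1.406)(0.3155) - (0.7491)^2] / 1.41568519 = -0.11755781 / 1.41568519 = -0.083
So phi_hat = [0.5770, -0.0830].
Therefore phi_hat_2 = -0.0830.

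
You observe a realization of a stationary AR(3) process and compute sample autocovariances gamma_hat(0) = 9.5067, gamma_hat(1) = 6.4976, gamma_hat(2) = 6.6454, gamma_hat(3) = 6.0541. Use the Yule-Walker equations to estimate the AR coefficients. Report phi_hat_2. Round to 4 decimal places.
\hat\phi_{2} = 0.3730

The Yule-Walker equations for an AR(p) process read, in matrix form,
  Gamma_p phi = r_p,   with   (Gamma_p)_{ij} = gamma(|i - j|),
                       (r_p)_i = gamma(i),   i,j = 1..p.
Substitute the sample gammas (Toeplitz matrix and right-hand side of size 3):
  Gamma_p = [[9.5067, 6.4976, 6.6454], [6.4976, 9.5067, 6.4976], [6.6454, 6.4976, 9.5067]]
  r_p     = [6.4976, 6.6454, 6.0541]
Written out (R1..R3):
  (R1) 9.5067 phi_1 + 6.4976 phi_2 + 6.6454 phi_3 = 6.4976
  (R2) 6.4976 phi_1 + 9.5067 phi_2 + 6.4976 phi_3 = 6.6454
  (R3) 6.6454 phi_1 + 6.4976 phi_2 + 9.5067 phi_3 = 6.0541
Gaussian elimination:
  R2 <- R2 - (6.4976/9.5067) R1 = R2 - (0.683476) R1:  5.065747 phi_2 + 1.955629 phi_3 = 2.204447
  R3 <- R3 - (6.6454/9.5067) R1 = R3 - (0.699023) R1:  1.955629 phi_2 + 4.861414 phi_3 = 1.512129
  R3 <- R3 - (1.955629/5.065747) R2 = R3 - (0.38605) R2:  4.106444 phi_3 = 0.661104
Back-substitution:
  phi_hat_3 = 0.661104 / 4.106444 = 0.160992
  phi_hat_2 = (2.204447 - (1.955629)(0.160992)) / 5.065747 = 0.373016
  phi_hat_1 = (6.4976 - (6.4976)(0.373016) - (6.6454)(0.160992)) / 9.5067 = 0.315991
So phi_hat = [0.3160, 0.3730, 0.1610].
Therefore phi_hat_2 = 0.3730.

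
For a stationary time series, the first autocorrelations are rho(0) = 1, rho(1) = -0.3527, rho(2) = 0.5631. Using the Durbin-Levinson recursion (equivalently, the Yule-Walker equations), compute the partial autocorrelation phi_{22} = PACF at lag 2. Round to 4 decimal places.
\phi_{22} = 0.5010

The PACF at lag k is phi_{kk}, the last component of the solution
to the Yule-Walker system G_k phi = r_k where
  (G_k)_{ij} = rho(|i - j|), (r_k)_i = rho(i), i,j = 1..k.
Equivalently, Durbin-Levinson gives phi_{kk} iteratively:
  phi_{11} = rho(1)
  phi_{kk} = [rho(k) - sum_{j=1..k-1} phi_{k-1,j} rho(k-j)]
            / [1 - sum_{j=1..k-1} phi_{k-1,j} rho(j)],
  phi_{k,j} = phi_{k-1,j} - phi_{kk} phi_{k-1,k-j},  j = 1..k-1.
Step k = 1:
  phi_11 = rho(1) = -0.3527.
Step k = 2:
  phi_22 = [rho(2) - phi_11 rho(1)] / [1 - phi_11 rho(1)] = [0.5631 - (-0.3527)(-0.3527)] / [1 - (-0.3527)(-0.3527)]
         = 0.43870271 / 0.87560271 = 0.501.
Therefore phi_{22} = 0.5010.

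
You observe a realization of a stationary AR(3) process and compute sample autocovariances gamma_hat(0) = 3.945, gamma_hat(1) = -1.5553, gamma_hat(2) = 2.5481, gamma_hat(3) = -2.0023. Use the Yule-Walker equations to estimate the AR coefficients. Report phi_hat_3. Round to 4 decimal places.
\hat\phi_{3} = -0.3070

The Yule-Walker equations for an AR(p) process read, in matrix form,
  Gamma_p phi = r_p,   with   (Gamma_p)_{ij} = gamma(|i - j|),
                       (r_p)_i = gamma(i),   i,j = 1..p.
Substitute the sample gammas (Toeplitz matrix and right-hand side of size 3):
  Gamma_p = [[3.945, -1.5553, 2.5481], [-1.5553, 3.945, -1.5553], [2.5481, -1.5553, 3.945]]
  r_p     = [-1.5553, 2.5481, -2.0023]
Written out (R1..R3):
  (R1) 3.945 phi_1 - 1.5553 phi_2 + 2.5481 phi_3 = -1.5553
  (R2) -1.5553 phi_1 + 3.945 phi_2 - 1.5553 phi_3 = 2.5481
  (R3) 2.5481 phi_1 - 1.5553 phi_2 + 3.945 phi_3 = -2.0023
Gaussian elimination:
  R2 <- R2 - (-1.5553/3.945) R1 = R2 - (-0.394246) R1:  3.331829 phi_2 - 0.550722 phi_3 = 1.934929
  R3 <- R3 - (2.5481/3.945) R1 = R3 - (0.645906) R1:  -0.550722 phi_2 + 2.299166 phi_3 = -0.997722
  R3 <- R3 - (-0.550722/3.331829) R2 = R3 - (-0.165291) R2:  2.208137 phi_3 = -0.677895
Back-substitution:
  phi_hat_3 = -0.677895 / 2.208137 = -0.306999
  phi_hat_2 = (1.934929 - (-0.550722)(-0.306999)) / 3.331829 = 0.529997
  phi_hat_1 = (-1.5553 - (-1.5553)(0.529997) - (2.5481)(-0.306999)) / 3.945 = 0.012996
So phi_hat = [0.0130, 0.5300, -0.3070].
Therefore phi_hat_3 = -0.3070.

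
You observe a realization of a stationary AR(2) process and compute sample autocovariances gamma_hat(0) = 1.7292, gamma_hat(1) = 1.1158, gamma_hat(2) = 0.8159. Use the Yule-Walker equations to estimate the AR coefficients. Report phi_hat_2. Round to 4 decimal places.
\hat\phi_{2} = 0.0950

The Yule-Walker equations for an AR(p) process read, in matrix form,
  Gamma_p phi = r_p,   with   (Gamma_p)_{ij} = gamma(|i - j|),
                       (r_p)_i = gamma(i),   i,j = 1..p.
Substitute the sample gammas (Toeplitz matrix and right-hand side of size 2):
  Gamma_p = [[1.7292, 1.1158], [1.1158, 1.7292]]
  r_p     = [1.1158, 0.8159]
Written out:
  1.7292 phi_1 + 1.1158 phi_2 = 1.1158
  1.1158 phi_1 + 1.7292 phi_2 = 0.8159
Solve by Cramer's rule:
  det = gamma(0)^2 - gamma(1)^2 = (1.7292)^2 - (1.1158)^2 = 2.99013264 - 1.24500964 = 1.745123
  phi_hat_1 = [gamma(1) gamma(0) - gamma(1) gamma(2)] / det = [(1.1158)(1.7292) - (1.1158)(0.8159)] / 1.745123 = 1.01906014 / 1.745123 = 0.5839
  phi_hat_2 = [gamma(0) gamma(2) - gamma(1)^2] / det = [(1.7292)(0.8159) - (1.1158)^2] / 1.745123 = 0.16584464 / 1.745123 = 0.095
So phi_hat = [0.5839, 0.0950].
Therefore phi_hat_2 = 0.0950.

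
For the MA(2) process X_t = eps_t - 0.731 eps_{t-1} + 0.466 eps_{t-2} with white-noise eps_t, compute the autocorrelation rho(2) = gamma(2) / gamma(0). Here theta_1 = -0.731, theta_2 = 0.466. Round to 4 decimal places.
\rho(2) = 0.2661

For an MA(q) process with theta_0 = 1, the autocovariance is
  gamma(k) = sigma^2 * sum_{i=0..q-k} theta_i * theta_{i+k},
and rho(k) = gamma(k) / gamma(0). Sigma^2 cancels.
  numerator   = (1)*(0.466) = 0.466.
  denominator = (1)^2 + (-0.731)^2 + (0.466)^2 = 1.751517.
  rho(2) = 0.466 / 1.751517 = 0.2661.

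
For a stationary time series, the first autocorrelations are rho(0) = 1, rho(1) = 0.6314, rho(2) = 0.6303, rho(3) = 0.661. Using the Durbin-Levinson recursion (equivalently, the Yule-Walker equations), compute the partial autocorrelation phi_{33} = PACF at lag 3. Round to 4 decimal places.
\phi_{33} = 0.3380

The PACF at lag k is phi_{kk}, the last component of the solution
to the Yule-Walker system G_k phi = r_k where
  (G_k)_{ij} = rho(|i - j|), (r_k)_i = rho(i), i,j = 1..k.
Equivalently, Durbin-Levinson gives phi_{kk} iteratively:
  phi_{11} = rho(1)
  phi_{kk} = [rho(k) - sum_{j=1..k-1} phi_{k-1,j} rho(k-j)]
            / [1 - sum_{j=1..k-1} phi_{k-1,j} rho(j)],
  phi_{k,j} = phi_{k-1,j} - phi_{kk} phi_{k-1,k-j},  j = 1..k-1.
Step k = 1:
  phi_11 = rho(1) = 0.6314.
Step k = 2:
  phi_22 = [rho(2) - phi_11 rho(1)] / [1 - phi_11 rho(1)] = [0.6303 - (0.6314)(0.6314)] / [1 - (0.6314)(0.6314)]
         = 0.23163404 / 0.60133404 = 0.3852.
  Update: phi_21 = phi_11 - phi_22 phi_11 = 0.6314 - (0.3852)(0.6314) = 0.388185.
Step k = 3:
  phi_33 = [rho(3) - phi_21 rho(2) - phi_22 rho(1)] / [1 - phi_21 rho(1) - phi_22 rho(2)]
    numerator   = 0.661 - (0.388185)(0.6303) - (0.3852)(0.6314) = 0.17311183
    denominator = 1 - (0.388185)(0.6314) - (0.3852)(0.6303) = 0.51210854
  phi_33 = 0.17311183 / 0.51210854 = 0.338.
Therefore phi_{33} = 0.3380.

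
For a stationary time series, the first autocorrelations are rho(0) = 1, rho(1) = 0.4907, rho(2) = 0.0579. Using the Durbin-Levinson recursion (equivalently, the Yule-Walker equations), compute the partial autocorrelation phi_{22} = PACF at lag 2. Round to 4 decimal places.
\phi_{22} = -0.2409

The PACF at lag k is phi_{kk}, the last component of the solution
to the Yule-Walker system G_k phi = r_k where
  (G_k)_{ij} = rho(|i - j|), (r_k)_i = rho(i), i,j = 1..k.
Equivalently, Durbin-Levinson gives phi_{kk} iteratively:
  phi_{11} = rho(1)
  phi_{kk} = [rho(k) - sum_{j=1..k-1} phi_{k-1,j} rho(k-j)]
            / [1 - sum_{j=1..k-1} phi_{k-1,j} rho(j)],
  phi_{k,j} = phi_{k-1,j} - phi_{kk} phi_{k-1,k-j},  j = 1..k-1.
Step k = 1:
  phi_11 = rho(1) = 0.4907.
Step k = 2:
  phi_22 = [rho(2) - phi_11 rho(1)] / [1 - phi_11 rho(1)] = [0.0579 - (0.4907)(0.4907)] / [1 - (0.4907)(0.4907)]
         = -0.18288649 / 0.75921351 = -0.2409.
Therefore phi_{22} = -0.2409.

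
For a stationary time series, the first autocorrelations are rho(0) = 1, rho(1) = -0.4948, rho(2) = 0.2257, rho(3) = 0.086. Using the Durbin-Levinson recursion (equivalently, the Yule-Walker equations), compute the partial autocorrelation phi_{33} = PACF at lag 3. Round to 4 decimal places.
\phi_{33} = 0.2491

The PACF at lag k is phi_{kk}, the last component of the solution
to the Yule-Walker system G_k phi = r_k where
  (G_k)_{ij} = rho(|i - j|), (r_k)_i = rho(i), i,j = 1..k.
Equivalently, Durbin-Levinson gives phi_{kk} iteratively:
  phi_{11} = rho(1)
  phi_{kk} = [rho(k) - sum_{j=1..k-1} phi_{k-1,j} rho(k-j)]
            / [1 - sum_{j=1..k-1} phi_{k-1,j} rho(j)],
  phi_{k,j} = phi_{k-1,j} - phi_{kk} phi_{k-1,k-j},  j = 1..k-1.
Step k = 1:
  phi_11 = rho(1) = -0.4948.
Step k = 2:
  phi_22 = [rho(2) - phi_11 rho(1)] / [1 - phi_11 rho(1)] = [0.2257 - (-0.4948)(-0.4948)] / [1 - (-0.4948)(-0.4948)]
         = -0.01912704 / 0.75517296 = -0.025328.
  Update: phi_21 = phi_11 - phi_22 phi_11 = -0.4948 - (-0.025328)(-0.4948) = -0.507332.
Step k = 3:
  phi_33 = [rho(3) - phi_21 rho(2) - phi_22 rho(1)] / [1 - phi_21 rho(1) - phi_22 rho(2)]
    numerator   = 0.086 - (-0.507332)(0.2257) - (-0.025328)(-0.4948) = 0.18797259
    denominator = 1 - (-0.507332)(-0.4948) - (-0.025328)(0.2257) = 0.75468851
  phi_33 = 0.18797259 / 0.75468851 = 0.2491.
Therefore phi_{33} = 0.2491.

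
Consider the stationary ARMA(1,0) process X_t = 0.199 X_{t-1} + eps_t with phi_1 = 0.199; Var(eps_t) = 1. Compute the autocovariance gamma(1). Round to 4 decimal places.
\gamma(1) = 0.2072

Multiply the model equation by X_{t-k} and take expectations. With theta_0 = psi_0 = 1 and psi_j the MA(infinity) weights, this gives
  gamma(k) - sum_i phi_i gamma(k-i) = c_k,
  c_k = sigma^2 * sum_{j=k..q} theta_j psi_{j-k}   (c_k = 0 for k > q),
using gamma(-m) = gamma(m).
Pure AR (q = 0): c_0 = sigma^2 = 1, c_k = 0 for k >= 1.
Equations for k = 0 and k = 1 (AR order 1):
  gamma(0) = phi_1 gamma(1) + c_0
  gamma(1) = phi_1 gamma(0) + c_1
Substituting the second into the first: gamma(0) (1 - phi_1^2) = c_0 + phi_1 c_1, so
  gamma(0) = c_0 / (1 - phi_1^2) = 1 / (1 - (0.199)^2) = 1 / 0.960399 = 1.041234.
  gamma(1) = phi_1 gamma(0) = (0.199)(1.041234) = 0.207206.
Therefore gamma(1) = 0.2072 (to 4 decimal places).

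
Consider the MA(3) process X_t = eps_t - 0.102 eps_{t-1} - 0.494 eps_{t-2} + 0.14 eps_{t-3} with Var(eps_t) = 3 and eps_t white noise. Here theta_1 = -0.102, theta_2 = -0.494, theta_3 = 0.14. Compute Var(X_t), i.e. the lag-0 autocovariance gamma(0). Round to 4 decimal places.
\gamma(0) = 3.8221

For an MA(q) process X_t = eps_t + sum_i theta_i eps_{t-i} with
Var(eps_t) = sigma^2, the variance is
  gamma(0) = sigma^2 * (1 + sum_i theta_i^2).
  sum_i theta_i^2 = (-0.102)^2 + (-0.494)^2 + (0.14)^2 = 0.010404 + 0.244036 + 0.0196 = 0.27404.
  gamma(0) = 3 * (1 + 0.27404) = 3 * 1.27404 = 3.82212, which rounds to 3.8221.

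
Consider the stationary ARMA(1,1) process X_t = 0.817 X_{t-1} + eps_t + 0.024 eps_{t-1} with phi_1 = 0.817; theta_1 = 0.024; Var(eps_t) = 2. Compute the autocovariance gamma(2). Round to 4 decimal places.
\gamma(2) = 4.2138

Multiply the model equation by X_{t-k} and take expectations. With theta_0 = psi_0 = 1 and psi_j the MA(infinity) weights, this gives
  gamma(k) - sum_i phi_i gamma(k-i) = c_k,
  c_k = sigma^2 * sum_{j=k..q} theta_j psi_{j-k}   (c_k = 0 for k > q),
using gamma(-m) = gamma(m).
psi-weights needed (psi_j = theta_j + sum_i phi_i psi_{j-i}):
  psi_1 = theta_1 + phi_1 = 0.024 + (0.817) = 0.841
Right-hand sides:
  c_0 = sigma^2 (1 + theta_1 psi_1) = 2 * (1 + (0.024)(0.841)) = 2 * 1.020184 = 2.040368
  c_1 = sigma^2 theta_1 = 2 * (0.024) = 0.048
  c_2 = 0
Equations for k = 0 and k = 1 (AR order 1):
  gamma(0) = phi_1 gamma(1) + c_0
  gamma(1) = phi_1 gamma(0) + c_1
Substituting the second into the first: gamma(0) (1 - phi_1^2) = c_0 + phi_1 c_1, so
  gamma(0) = (c_0 + phi_1 c_1) / (1 - phi_1^2) = (2.040368 + (0.817)(0.048)) / (1 - (0.817)^2) = 2.079584 / 0.332511 = 6.254181.
  gamma(1) = phi_1 gamma(0) + c_1 = (0.817)(6.254181) + (0.048) = 5.157666.
For k = 2 (> q): gamma(2) = phi_1 gamma(1) = (0.817)(5.157666) = 4.213813.
Therefore gamma(2) = 4.2138 (to 4 decimal places).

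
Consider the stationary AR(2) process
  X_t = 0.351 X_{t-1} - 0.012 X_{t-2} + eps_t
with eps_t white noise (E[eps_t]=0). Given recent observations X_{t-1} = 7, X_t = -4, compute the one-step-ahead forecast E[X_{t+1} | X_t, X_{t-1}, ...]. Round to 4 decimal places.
E[X_{t+1} \mid \mathcal F_t] = -1.4880

For an AR(p) model X_t = c + sum_i phi_i X_{t-i} + eps_t, the
one-step-ahead conditional mean is
  E[X_{t+1} | X_t, ...] = c + sum_i phi_i X_{t+1-i}.
Substitute known values:
  E[X_{t+1} | ...] = (0.351) * (-4) + (-0.012) * (7)
                   = -1.4880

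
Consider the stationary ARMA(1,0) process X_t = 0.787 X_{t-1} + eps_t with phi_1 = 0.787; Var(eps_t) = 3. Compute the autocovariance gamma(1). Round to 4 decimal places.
\gamma(1) = 6.2029

Multiply the model equation by X_{t-k} and take expectations. With theta_0 = psi_0 = 1 and psi_j the MA(infinity) weights, this gives
  gamma(k) - sum_i phi_i gamma(k-i) = c_k,
  c_k = sigma^2 * sum_{j=k..q} theta_j psi_{j-k}   (c_k = 0 for k > q),
using gamma(-m) = gamma(m).
Pure AR (q = 0): c_0 = sigma^2 = 3, c_k = 0 for k >= 1.
Equations for k = 0 and k = 1 (AR order 1):
  gamma(0) = phi_1 gamma(1) + c_0
  gamma(1) = phi_1 gamma(0) + c_1
Substituting the second into the first: gamma(0) (1 - phi_1^2) = c_0 + phi_1 c_1, so
  gamma(0) = c_0 / (1 - phi_1^2) = 3 / (1 - (0.787)^2) = 3 / 0.380631 = 7.881649.
  gamma(1) = phi_1 gamma(0) = (0.787)(7.881649) = 6.202858.
Therefore gamma(1) = 6.2029 (to 4 decimal places).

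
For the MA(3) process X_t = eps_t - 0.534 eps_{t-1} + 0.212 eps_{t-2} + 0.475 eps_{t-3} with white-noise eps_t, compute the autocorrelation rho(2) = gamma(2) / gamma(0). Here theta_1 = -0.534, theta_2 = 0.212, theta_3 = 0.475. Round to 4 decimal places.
\rho(2) = -0.0268

For an MA(q) process with theta_0 = 1, the autocovariance is
  gamma(k) = sigma^2 * sum_{i=0..q-k} theta_i * theta_{i+k},
and rho(k) = gamma(k) / gamma(0). Sigma^2 cancels.
  numerator   = (1)*(0.212) + (-0.534)*(0.475) = -0.04165.
  denominator = (1)^2 + (-0.534)^2 + (0.212)^2 + (0.475)^2 = 1.555725.
  rho(2) = -0.04165 / 1.555725 = -0.0268.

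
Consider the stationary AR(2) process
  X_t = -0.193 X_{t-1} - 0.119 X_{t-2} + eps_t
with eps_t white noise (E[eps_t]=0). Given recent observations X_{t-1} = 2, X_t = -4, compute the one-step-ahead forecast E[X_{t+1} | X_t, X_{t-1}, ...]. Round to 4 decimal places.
E[X_{t+1} \mid \mathcal F_t] = 0.5340

For an AR(p) model X_t = c + sum_i phi_i X_{t-i} + eps_t, the
one-step-ahead conditional mean is
  E[X_{t+1} | X_t, ...] = c + sum_i phi_i X_{t+1-i}.
Substitute known values:
  E[X_{t+1} | ...] = (-0.193) * (-4) + (-0.119) * (2)
                   = 0.5340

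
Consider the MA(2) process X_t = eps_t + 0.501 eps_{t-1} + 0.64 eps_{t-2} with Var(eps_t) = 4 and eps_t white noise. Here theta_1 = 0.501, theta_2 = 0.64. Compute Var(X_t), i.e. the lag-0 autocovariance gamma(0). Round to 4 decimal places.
\gamma(0) = 6.6424

For an MA(q) process X_t = eps_t + sum_i theta_i eps_{t-i} with
Var(eps_t) = sigma^2, the variance is
  gamma(0) = sigma^2 * (1 + sum_i theta_i^2).
  sum_i theta_i^2 = (0.501)^2 + (0.64)^2 = 0.251001 + 0.4096 = 0.660601.
  gamma(0) = 4 * (1 + 0.660601) = 4 * 1.660601 = 6.642404, which rounds to 6.6424.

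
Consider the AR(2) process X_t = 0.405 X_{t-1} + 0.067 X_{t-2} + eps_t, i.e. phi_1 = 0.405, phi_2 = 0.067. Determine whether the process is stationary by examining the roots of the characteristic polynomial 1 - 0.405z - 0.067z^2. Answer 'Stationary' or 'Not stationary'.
\text{Stationary}

The AR(p) characteristic polynomial is P(z) = 1 - 0.405z - 0.067z^2.
Stationarity requires all roots to lie outside the unit circle, i.e. |z| > 1 for every root.
Set 1 + (-0.405) z + (-0.067) z^2 = 0, i.e. a z^2 + b z + c = 0 with a = -0.067, b = -0.405, c = 1.
Discriminant D = b^2 - 4ac = (-0.405)^2 - 4*(-0.067)*1 = 0.164025 - (-0.268) = 0.432025.
D >= 0, so the roots are real: z = (-b +/- sqrt(D)) / (2a) = (0.405 +/- 0.657286) / (-0.134).
  z_1 = (0.405 + 0.657286) / (-0.134) = -7.9275,   |z_1| = 7.9275.
  z_2 = (0.405 - 0.657286) / (-0.134) = 1.8827,   |z_2| = 1.8827.
Moduli of all roots: 7.9275, 1.8827.
All moduli strictly greater than 1? Yes.
Verdict: Stationary.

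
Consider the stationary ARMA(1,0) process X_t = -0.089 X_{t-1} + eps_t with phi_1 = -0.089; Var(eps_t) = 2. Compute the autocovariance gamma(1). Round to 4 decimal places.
\gamma(1) = -0.1794

Multiply the model equation by X_{t-k} and take expectations. With theta_0 = psi_0 = 1 and psi_j the MA(infinity) weights, this gives
  gamma(k) - sum_i phi_i gamma(k-i) = c_k,
  c_k = sigma^2 * sum_{j=k..q} theta_j psi_{j-k}   (c_k = 0 for k > q),
using gamma(-m) = gamma(m).
Pure AR (q = 0): c_0 = sigma^2 = 2, c_k = 0 for k >= 1.
Equations for k = 0 and k = 1 (AR order 1):
  gamma(0) = phi_1 gamma(1) + c_0
  gamma(1) = phi_1 gamma(0) + c_1
Substituting the second into the first: gamma(0) (1 - phi_1^2) = c_0 + phi_1 c_1, so
  gamma(0) = c_0 / (1 - phi_1^2) = 2 / (1 - (-0.089)^2) = 2 / 0.992079 = 2.015968.
  gamma(1) = phi_1 gamma(0) = (-0.089)(2.015968) = -0.179421.
Therefore gamma(1) = -0.1794 (to 4 decimal places).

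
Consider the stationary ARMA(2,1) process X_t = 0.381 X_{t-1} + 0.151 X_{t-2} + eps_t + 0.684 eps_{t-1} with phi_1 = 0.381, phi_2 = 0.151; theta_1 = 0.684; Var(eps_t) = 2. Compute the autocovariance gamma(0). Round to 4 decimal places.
\gamma(0) = 5.3351

Multiply the model equation by X_{t-k} and take expectations. With theta_0 = psi_0 = 1 and psi_j the MA(infinity) weights, this gives
  gamma(k) - sum_i phi_i gamma(k-i) = c_k,
  c_k = sigma^2 * sum_{j=k..q} theta_j psi_{j-k}   (c_k = 0 for k > q),
using gamma(-m) = gamma(m).
psi-weights needed (psi_j = theta_j + sum_i phi_i psi_{j-i}):
  psi_1 = theta_1 + phi_1 = 0.684 + (0.381) = 1.065
Right-hand sides:
  c_0 = sigma^2 (1 + theta_1 psi_1) = 2 * (1 + (0.684)(1.065)) = 2 * 1.72846 = 3.45692
  c_1 = sigma^2 theta_1 = 2 * (0.684) = 1.368
  c_2 = 0
Equations for k = 0, 1, 2 (AR order 2, c_2 = 0):
  (E0) gamma(0) = phi_1 gamma(1) + phi_2 gamma(2) + c_0
  (E1) gamma(1) = phi_1 gamma(0) + phi_2 gamma(1) + c_1
  (E2) gamma(2) = phi_1 gamma(1) + phi_2 gamma(0)
From (E1): gamma(1) = A gamma(0) + B with
  A = phi_1 / (1 - phi_2) = 0.381 / 0.849 = 0.448763,   B = c_1 / (1 - phi_2) = 1.368 / 0.849 = 1.611307.
Insert (E2) into (E0): gamma(0) (1 - phi_2^2) = phi_1 (1 + phi_2) gamma(1) + c_0.
  phi_1 (1 + phi_2) = (0.381)(1.151) = 0.438531,   1 - phi_2^2 = 0.977199.
Replace gamma(1) by A gamma(0) + B and collect gamma(0):
  gamma(0) [0.977199 - (0.438531)(0.448763)] = (0.438531)(1.611307) + 3.45692
  gamma(0) * 0.780402 = 4.163528
  gamma(0) = 4.163528 / 0.780402 = 5.335104.
Therefore gamma(0) = 5.3351 (to 4 decimal places).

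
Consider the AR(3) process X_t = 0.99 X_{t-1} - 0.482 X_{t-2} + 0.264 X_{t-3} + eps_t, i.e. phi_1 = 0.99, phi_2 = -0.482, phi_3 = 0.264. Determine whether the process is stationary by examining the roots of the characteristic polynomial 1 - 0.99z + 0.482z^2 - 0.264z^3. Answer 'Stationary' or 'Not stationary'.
\text{Stationary}

The AR(p) characteristic polynomial is P(z) = 1 - 0.99z + 0.482z^2 - 0.264z^3.
Stationarity requires all roots to lie outside the unit circle, i.e. |z| > 1 for every root.
Degree 3: look for a simple real root z0 first, then factor out (1 - z/z0) and solve the remaining quadratic.
Testing z0 = 1.25: P(1.25) = 1 + (-0.99)(1.25) + (0.482)(1.25)^2 + (-0.264)(1.25)^3
  = 1 + (-1.2375) + (0.753125) + (-0.515625) = 0.  So z_0 = 1.25 is a root, |z_0| = 1.25.
Divide out the factor (1 - 0.8 z) = (1 - z/z0) (since 1/z0 = 0.8):
  P(z) = (1 - 0.8 z)(1 + (-0.19) z + (0.33) z^2)
  [check: z-coef -0.19 - (0.8) = -0.99; z^2-coef 0.33 - (0.8)(-0.19) = 0.482; z^3-coef -(0.8)(0.33) = -0.264.]
Remaining roots from the quadratic factor 1 + (-0.19) z + (0.33) z^2:
  Set 1 + (-0.19) z + (0.33) z^2 = 0, i.e. a z^2 + b z + c = 0 with a = 0.33, b = -0.19, c = 1.
  Discriminant D = b^2 - 4ac = (-0.19)^2 - 4*(0.33)*1 = 0.0361 - (1.32) = -1.2839.
  D < 0, so the roots are the complex-conjugate pair z = (-b +/- i sqrt(-D)) / (2a) = 0.2879 +/- 1.7168i.
  For a conjugate pair |z|^2 = z * conj(z) = (product of roots) = c/a = 1/(0.33) = 3.030303, so |z| = sqrt(3.030303) = 1.7408 for both roots.
Moduli of all roots: 1.2500, 1.7408, 1.7408.
All moduli strictly greater than 1? Yes.
Verdict: Stationary.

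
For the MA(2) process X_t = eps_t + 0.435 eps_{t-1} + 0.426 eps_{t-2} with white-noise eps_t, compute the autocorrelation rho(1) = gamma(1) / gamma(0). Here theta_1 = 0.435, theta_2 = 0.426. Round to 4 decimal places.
\rho(1) = 0.4525

For an MA(q) process with theta_0 = 1, the autocovariance is
  gamma(k) = sigma^2 * sum_{i=0..q-k} theta_i * theta_{i+k},
and rho(k) = gamma(k) / gamma(0). Sigma^2 cancels.
  numerator   = (1)*(0.435) + (0.435)*(0.426) = 0.62031.
  denominator = (1)^2 + (0.435)^2 + (0.426)^2 = 1.370701.
  rho(1) = 0.62031 / 1.370701 = 0.4525.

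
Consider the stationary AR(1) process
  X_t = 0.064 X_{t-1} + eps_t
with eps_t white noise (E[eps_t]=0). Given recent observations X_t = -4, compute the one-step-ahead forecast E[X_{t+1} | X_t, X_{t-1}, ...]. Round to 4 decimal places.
E[X_{t+1} \mid \mathcal F_t] = -0.2560

For an AR(p) model X_t = c + sum_i phi_i X_{t-i} + eps_t, the
one-step-ahead conditional mean is
  E[X_{t+1} | X_t, ...] = c + sum_i phi_i X_{t+1-i}.
Substitute known values:
  E[X_{t+1} | ...] = (0.064) * (-4)
                   = -0.2560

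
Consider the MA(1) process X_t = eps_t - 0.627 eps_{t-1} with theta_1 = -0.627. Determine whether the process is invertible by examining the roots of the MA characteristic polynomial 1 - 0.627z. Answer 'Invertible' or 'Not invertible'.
\text{Invertible}

The MA(q) characteristic polynomial is P(z) = 1 - 0.627z.
Invertibility requires all roots to lie outside the unit circle, i.e. |z| > 1 for every root.
This is linear in z: 1 + (-0.627) z = 0  =>  z = -1/(-0.627) = 1.594896,  |z| = 1.594896.
Moduli of all roots: 1.5949.
All moduli strictly greater than 1? Yes.
Verdict: Invertible.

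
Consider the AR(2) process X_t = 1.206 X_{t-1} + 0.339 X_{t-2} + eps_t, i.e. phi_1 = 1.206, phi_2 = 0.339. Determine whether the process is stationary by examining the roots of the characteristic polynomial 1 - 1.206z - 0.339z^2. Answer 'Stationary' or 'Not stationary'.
\text{Not stationary}

The AR(p) characteristic polynomial is P(z) = 1 - 1.206z - 0.339z^2.
Stationarity requires all roots to lie outside the unit circle, i.e. |z| > 1 for every root.
Set 1 + (-1.206) z + (-0.339) z^2 = 0, i.e. a z^2 + b z + c = 0 with a = -0.339, b = -1.206, c = 1.
Discriminant D = b^2 - 4ac = (-1.206)^2 - 4*(-0.339)*1 = 1.454436 - (-1.356) = 2.810436.
D >= 0, so the roots are real: z = (-b +/- sqrt(D)) / (2a) = (1.206 +/- 1.676436) / (-0.678).
  z_1 = (1.206 + 1.676436) / (-0.678) = -4.2514,   |z_1| = 4.2514.
  z_2 = (1.206 - 1.676436) / (-0.678) = 0.6939,   |z_2| = 0.6939.
Moduli of all roots: 4.2514, 0.6939.
All moduli strictly greater than 1? No.
Verdict: Not stationary.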